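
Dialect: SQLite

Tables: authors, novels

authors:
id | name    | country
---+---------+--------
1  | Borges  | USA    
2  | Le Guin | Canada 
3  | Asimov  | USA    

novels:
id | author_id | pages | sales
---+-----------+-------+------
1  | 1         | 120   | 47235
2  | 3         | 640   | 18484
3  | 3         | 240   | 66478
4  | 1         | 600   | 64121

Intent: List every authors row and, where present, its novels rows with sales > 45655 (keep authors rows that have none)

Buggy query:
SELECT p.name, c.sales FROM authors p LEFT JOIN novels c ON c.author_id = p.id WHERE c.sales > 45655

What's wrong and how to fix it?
Bug: Filtering c.sales in WHERE discards the NULL rows produced by LEFT JOIN, turning it into an inner join

Fix: Move the right-table condition into the ON clause so unmatched parents are kept

Corrected query:
SELECT p.name, c.sales FROM authors p LEFT JOIN novels c ON c.author_id = p.id AND c.sales > 45655

Result:
name    | sales
--------+------
Borges  | 47235
Borges  | 64121
Le Guin | NULL 
Asimov  | 66478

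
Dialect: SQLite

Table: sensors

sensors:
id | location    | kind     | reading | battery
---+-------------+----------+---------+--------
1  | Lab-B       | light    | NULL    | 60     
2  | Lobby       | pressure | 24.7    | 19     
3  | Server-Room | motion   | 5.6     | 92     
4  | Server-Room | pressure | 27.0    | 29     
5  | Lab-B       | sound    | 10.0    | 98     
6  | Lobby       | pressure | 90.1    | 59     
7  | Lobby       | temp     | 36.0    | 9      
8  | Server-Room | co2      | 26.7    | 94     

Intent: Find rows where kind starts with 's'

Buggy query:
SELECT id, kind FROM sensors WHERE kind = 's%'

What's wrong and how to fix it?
Bug: Wildcards only work with LIKE; '=' treats '%' as a literal character

Fix: Replace '=' with LIKE so 's%' is treated as a pattern

Corrected query:
SELECT id, kind FROM sensors WHERE kind LIKE 's%'

Result:
id | kind 
---+------
5  | sound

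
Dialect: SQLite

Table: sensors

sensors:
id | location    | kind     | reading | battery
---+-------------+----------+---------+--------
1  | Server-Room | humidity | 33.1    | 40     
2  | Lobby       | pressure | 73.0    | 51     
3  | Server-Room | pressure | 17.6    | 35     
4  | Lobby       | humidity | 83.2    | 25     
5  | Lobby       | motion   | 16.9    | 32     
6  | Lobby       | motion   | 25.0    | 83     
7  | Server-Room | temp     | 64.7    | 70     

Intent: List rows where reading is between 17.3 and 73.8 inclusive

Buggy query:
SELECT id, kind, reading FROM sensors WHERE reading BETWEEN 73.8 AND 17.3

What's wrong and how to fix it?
Bug: BETWEEN expects the lower bound first; with 73.8 AND 17.3 the range is empty

Fix: Write BETWEEN 17.3 AND 73.8

Corrected query:
SELECT id, kind, reading FROM sensors WHERE reading BETWEEN 17.3 AND 73.8

Result:
id | kind     | reading
---+----------+--------
1  | humidity | 33.1   
2  | pressure | 73     
3  | pressure | 17.6   
6  | motion   | 25     
7  | temp     | 64.7   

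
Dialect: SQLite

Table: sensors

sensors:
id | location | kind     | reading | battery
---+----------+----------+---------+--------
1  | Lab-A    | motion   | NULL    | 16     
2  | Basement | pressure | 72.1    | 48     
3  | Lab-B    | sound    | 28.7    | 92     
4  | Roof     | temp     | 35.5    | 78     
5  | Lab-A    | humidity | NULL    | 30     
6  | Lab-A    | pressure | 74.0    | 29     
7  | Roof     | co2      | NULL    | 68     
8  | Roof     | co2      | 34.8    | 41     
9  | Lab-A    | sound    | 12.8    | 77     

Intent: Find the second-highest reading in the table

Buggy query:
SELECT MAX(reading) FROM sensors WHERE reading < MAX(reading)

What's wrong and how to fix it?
Bug: The inner MAX is an aggregate inside WHERE, which is not allowed

Fix: Compute the overall MAX in a subquery, then take MAX of rows below it

Corrected query:
SELECT MAX(reading) FROM sensors WHERE reading < (SELECT MAX(reading) FROM sensors)

Result:
MAX(reading)
------------
72.1        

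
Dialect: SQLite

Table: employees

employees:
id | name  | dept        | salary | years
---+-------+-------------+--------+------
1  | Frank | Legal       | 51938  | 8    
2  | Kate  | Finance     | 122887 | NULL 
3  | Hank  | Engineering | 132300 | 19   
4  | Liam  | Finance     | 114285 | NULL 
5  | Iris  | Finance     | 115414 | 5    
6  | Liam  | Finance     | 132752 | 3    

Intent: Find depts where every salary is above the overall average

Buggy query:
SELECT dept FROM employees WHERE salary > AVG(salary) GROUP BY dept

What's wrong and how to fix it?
Bug: WHERE evaluates per row before aggregation, so AVG() is unavailable

Fix: Use a subquery for AVG and a HAVING MIN(...) filter so the condition holds for every row in the group

Corrected query:
SELECT dept FROM employees GROUP BY dept HAVING MIN(salary) > (SELECT AVG(salary) FROM employees)

Result:
dept       
-----------
Engineering
Finance    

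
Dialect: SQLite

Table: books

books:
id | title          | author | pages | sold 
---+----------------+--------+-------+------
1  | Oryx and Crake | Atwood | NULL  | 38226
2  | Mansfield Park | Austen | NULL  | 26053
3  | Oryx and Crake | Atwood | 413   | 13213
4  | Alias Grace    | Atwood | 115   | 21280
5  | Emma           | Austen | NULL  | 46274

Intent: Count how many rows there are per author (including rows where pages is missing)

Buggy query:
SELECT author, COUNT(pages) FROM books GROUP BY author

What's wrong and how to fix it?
Bug: COUNT(column) counts non-NULL values only; rows with NULL pages aren't counted

Fix: Replace COUNT(pages) with COUNT(*)

Corrected query:
SELECT author, COUNT(*) FROM books GROUP BY author

Result:
author | COUNT(*)
-------+---------
Atwood | 3       
Austen | 2       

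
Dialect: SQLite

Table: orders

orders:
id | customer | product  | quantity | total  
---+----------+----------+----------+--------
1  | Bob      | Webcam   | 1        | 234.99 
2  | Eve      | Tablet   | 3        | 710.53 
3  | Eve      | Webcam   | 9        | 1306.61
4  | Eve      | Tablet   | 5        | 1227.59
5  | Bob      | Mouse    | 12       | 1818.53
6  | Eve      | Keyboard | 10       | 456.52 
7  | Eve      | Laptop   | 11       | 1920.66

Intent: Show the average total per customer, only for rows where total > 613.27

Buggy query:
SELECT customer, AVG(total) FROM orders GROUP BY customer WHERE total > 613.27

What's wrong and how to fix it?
Bug: Row-level WHERE must come before GROUP BY in the clause order

Fix: Place WHERE between FROM and GROUP BY

Corrected query:
SELECT customer, AVG(total) FROM orders WHERE total > 613.27 GROUP BY customer

Result:
customer | AVG(total)
---------+-----------
Bob      | 1818.53   
Eve      | 1291.3475 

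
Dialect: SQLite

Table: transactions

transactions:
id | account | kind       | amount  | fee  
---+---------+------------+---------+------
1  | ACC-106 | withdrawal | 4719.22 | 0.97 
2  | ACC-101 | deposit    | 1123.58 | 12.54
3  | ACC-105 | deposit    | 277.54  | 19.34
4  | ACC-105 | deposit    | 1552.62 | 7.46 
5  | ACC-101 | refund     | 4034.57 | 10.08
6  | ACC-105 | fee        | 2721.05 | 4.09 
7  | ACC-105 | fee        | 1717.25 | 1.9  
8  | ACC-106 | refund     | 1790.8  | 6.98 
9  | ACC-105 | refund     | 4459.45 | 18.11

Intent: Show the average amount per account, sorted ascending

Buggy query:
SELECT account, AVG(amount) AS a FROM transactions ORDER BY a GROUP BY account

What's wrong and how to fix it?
Bug: ORDER BY appears before GROUP BY; SQL clause order requires GROUP BY first

Fix: Reorder: SELECT … FROM … GROUP BY … ORDER BY …

Corrected query:
SELECT account, AVG(amount) AS a FROM transactions GROUP BY account ORDER BY a

Result:
account | a       
--------+---------
ACC-105 | 2145.582
ACC-101 | 2579.075
ACC-106 | 3255.01 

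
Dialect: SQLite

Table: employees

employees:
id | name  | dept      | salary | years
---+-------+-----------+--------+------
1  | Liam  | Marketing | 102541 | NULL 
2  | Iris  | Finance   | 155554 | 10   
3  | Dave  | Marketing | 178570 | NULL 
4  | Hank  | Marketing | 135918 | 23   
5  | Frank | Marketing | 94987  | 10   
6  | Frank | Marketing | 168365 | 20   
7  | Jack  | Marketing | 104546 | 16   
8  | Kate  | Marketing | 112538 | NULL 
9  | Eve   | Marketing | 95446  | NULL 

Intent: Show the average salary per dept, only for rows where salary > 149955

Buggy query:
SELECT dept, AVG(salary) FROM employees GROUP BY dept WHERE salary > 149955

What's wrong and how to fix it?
Bug: WHERE cannot follow GROUP BY

Fix: Place WHERE between FROM and GROUP BY

Corrected query:
SELECT dept, AVG(salary) FROM employees WHERE salary > 149955 GROUP BY dept

Result:
dept      | AVG(salary)
----------+------------
Finance   | 155554     
Marketing | 173467.5   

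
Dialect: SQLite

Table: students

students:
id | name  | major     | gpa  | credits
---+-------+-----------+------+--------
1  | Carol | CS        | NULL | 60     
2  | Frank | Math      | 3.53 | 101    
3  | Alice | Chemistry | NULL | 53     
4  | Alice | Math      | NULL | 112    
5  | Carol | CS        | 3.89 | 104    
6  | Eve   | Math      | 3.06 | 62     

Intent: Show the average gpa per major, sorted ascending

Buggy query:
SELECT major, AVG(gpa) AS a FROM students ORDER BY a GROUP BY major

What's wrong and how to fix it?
Bug: GROUP BY must precede ORDER BY

Fix: Move ORDER BY to the end, after GROUP BY

Corrected query:
SELECT major, AVG(gpa) AS a FROM students GROUP BY major ORDER BY a

Result:
major     | a    
----------+------
Chemistry | NULL 
Math      | 3.295
CS        | 3.89 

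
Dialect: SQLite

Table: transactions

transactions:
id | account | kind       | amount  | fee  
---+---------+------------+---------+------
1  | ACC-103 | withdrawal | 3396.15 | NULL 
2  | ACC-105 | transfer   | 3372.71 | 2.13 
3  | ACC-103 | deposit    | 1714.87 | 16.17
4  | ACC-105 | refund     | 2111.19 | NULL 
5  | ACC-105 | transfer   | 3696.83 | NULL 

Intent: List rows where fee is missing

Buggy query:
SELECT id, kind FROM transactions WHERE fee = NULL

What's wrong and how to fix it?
Bug: '= NULL' is always unknown in SQL three-valued logic, so no rows match

Fix: Use IS NULL to test for NULL

Corrected query:
SELECT id, kind FROM transactions WHERE fee IS NULL

Result:
id | kind      
---+-----------
1  | withdrawal
4  | refund    
5  | transfer  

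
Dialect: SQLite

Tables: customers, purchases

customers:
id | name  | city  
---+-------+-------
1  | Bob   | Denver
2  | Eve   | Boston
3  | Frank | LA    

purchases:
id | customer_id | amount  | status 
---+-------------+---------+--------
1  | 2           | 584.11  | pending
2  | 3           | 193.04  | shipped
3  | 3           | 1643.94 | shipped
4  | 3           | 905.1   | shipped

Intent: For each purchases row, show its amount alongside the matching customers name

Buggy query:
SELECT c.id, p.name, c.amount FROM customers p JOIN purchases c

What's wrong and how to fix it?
Bug: JOIN with no ON clause produces a cartesian product; every purchases row pairs with every customers row

Fix: Specify the join condition linking the foreign key to the parent id

Corrected query:
SELECT c.id, p.name, c.amount FROM customers p JOIN purchases c ON c.customer_id = p.id

Result:
id | name  | amount 
---+-------+--------
1  | Eve   | 584.11 
2  | Frank | 193.04 
3  | Frank | 1643.94
4  | Frank | 905.1  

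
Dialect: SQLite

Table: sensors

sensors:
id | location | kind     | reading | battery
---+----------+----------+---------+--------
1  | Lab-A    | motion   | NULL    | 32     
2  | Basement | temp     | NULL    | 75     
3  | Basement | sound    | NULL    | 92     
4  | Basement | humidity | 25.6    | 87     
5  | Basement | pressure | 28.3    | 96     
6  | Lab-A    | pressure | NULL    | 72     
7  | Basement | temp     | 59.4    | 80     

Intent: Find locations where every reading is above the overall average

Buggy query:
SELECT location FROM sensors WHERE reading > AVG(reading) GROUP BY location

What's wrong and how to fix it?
Bug: AVG() is an aggregate; it can't sit directly in WHERE

Fix: Compute the overall average in a scalar subquery and compare each group's MIN against it in HAVING

Corrected query:
SELECT location FROM sensors GROUP BY location HAVING MIN(reading) > (SELECT AVG(reading) FROM sensors)

Result:
(no rows)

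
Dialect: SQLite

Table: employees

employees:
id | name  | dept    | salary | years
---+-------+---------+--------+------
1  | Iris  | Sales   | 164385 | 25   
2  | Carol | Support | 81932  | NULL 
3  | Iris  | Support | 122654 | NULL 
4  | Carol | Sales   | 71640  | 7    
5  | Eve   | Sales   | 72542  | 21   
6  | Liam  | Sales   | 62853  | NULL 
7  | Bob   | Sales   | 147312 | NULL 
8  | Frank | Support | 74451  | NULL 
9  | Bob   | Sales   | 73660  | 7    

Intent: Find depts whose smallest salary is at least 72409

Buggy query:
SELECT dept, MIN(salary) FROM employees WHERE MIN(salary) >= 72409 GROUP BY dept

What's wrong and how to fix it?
Bug: Aggregates like MIN are computed per group after WHERE runs

Fix: Use HAVING for the per-group MIN condition

Corrected query:
SELECT dept, MIN(salary) FROM employees GROUP BY dept HAVING MIN(salary) >= 72409

Result:
dept    | MIN(salary)
--------+------------
Support | 74451      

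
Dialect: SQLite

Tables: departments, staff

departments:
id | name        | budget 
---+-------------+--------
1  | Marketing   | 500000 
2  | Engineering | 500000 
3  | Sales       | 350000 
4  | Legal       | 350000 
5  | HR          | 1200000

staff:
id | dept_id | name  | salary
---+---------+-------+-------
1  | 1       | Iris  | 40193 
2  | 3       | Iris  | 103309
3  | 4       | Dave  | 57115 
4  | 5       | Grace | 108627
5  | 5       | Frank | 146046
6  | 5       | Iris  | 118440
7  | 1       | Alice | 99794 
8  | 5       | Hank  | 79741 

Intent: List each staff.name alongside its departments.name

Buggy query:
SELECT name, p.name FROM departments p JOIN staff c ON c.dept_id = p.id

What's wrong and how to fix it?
Bug: 'name' exists in both joined tables, so the database can't tell which one is meant

Fix: Prefix ambiguous columns with the table alias

Corrected query:
SELECT c.name, p.name FROM departments p JOIN staff c ON c.dept_id = p.id

Result:
name  | name     
------+----------
Iris  | Marketing
Iris  | Sales    
Dave  | Legal    
Grace | HR       
Frank | HR       
Iris  | HR       
Alice | Marketing
Hank  | HR       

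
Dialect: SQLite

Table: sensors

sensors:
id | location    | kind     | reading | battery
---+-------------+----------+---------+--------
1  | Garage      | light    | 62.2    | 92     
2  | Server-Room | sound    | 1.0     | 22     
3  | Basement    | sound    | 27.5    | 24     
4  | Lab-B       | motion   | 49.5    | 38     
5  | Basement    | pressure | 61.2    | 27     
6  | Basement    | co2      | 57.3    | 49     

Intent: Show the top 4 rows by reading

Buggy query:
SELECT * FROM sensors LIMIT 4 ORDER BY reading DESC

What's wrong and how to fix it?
Bug: ORDER BY cannot follow LIMIT; LIMIT is the final clause

Fix: Sort with ORDER BY, then apply LIMIT

Corrected query:
SELECT * FROM sensors ORDER BY reading DESC LIMIT 4

Result:
id | location | kind     | reading | battery
---+----------+----------+---------+--------
1  | Garage   | light    | 62.2    | 92     
5  | Basement | pressure | 61.2    | 27     
6  | Basement | co2      | 57.3    | 49     
4  | Lab-B    | motion   | 49.5    | 38     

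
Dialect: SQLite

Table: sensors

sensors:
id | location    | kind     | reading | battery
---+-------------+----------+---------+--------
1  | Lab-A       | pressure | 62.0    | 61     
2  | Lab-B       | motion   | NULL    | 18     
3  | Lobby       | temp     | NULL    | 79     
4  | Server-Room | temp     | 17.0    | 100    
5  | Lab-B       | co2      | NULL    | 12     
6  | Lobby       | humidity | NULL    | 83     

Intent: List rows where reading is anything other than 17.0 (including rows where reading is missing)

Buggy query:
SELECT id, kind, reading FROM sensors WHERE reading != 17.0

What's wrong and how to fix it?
Bug: Inequality against NULL is unknown, not true; rows with NULL are dropped

Fix: Handle NULL separately with IS NULL alongside the inequality

Corrected query:
SELECT id, kind, reading FROM sensors WHERE reading != 17.0 OR reading IS NULL

Result:
id | kind     | reading
---+----------+--------
1  | pressure | 62     
2  | motion   | NULL   
3  | temp     | NULL   
5  | co2      | NULL   
6  | humidity | NULL   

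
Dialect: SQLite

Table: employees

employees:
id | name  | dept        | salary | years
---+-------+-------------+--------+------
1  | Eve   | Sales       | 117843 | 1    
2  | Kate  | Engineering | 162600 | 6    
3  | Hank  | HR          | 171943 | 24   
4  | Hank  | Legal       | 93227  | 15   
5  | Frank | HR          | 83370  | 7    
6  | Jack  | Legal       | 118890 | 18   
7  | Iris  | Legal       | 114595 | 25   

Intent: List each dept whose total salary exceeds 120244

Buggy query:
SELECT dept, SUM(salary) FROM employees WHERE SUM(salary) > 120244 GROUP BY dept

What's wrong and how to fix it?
Bug: SUM(salary) is an aggregate, but WHERE filters rows before aggregation

Fix: Move the aggregate condition to a HAVING clause

Corrected query:
SELECT dept, SUM(salary) FROM employees GROUP BY dept HAVING SUM(salary) > 120244

Result:
dept        | SUM(salary)
------------+------------
Engineering | 162600     
HR          | 255313     
Legal       | 326712     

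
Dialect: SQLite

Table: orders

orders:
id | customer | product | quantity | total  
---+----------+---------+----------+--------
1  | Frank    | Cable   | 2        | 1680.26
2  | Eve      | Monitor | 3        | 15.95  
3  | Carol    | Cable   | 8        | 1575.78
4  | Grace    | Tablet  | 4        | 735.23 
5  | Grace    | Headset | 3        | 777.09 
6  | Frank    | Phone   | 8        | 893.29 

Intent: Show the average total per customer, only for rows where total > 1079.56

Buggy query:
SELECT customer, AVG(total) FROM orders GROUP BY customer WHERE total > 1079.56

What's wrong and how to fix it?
Bug: WHERE cannot follow GROUP BY

Fix: Place WHERE between FROM and GROUP BY

Corrected query:
SELECT customer, AVG(total) FROM orders WHERE total > 1079.56 GROUP BY customer

Result:
customer | AVG(total)
---------+-----------
Carol    | 1575.78   
Frank    | 1680.26   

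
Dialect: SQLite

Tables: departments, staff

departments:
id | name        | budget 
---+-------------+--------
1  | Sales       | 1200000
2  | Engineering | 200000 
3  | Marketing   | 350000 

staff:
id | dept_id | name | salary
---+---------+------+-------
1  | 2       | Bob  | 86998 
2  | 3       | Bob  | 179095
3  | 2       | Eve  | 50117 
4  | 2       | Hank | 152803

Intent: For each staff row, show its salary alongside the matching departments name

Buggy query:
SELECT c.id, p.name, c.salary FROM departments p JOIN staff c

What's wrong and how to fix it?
Bug: JOIN with no ON clause produces a cartesian product; every staff row pairs with every departments row

Fix: Add ON c.dept_id = p.id to the JOIN

Corrected query:
SELECT c.id, p.name, c.salary FROM departments p JOIN staff c ON c.dept_id = p.id

Result:
id | name        | salary
---+-------------+-------
1  | Engineering | 86998 
2  | Marketing   | 179095
3  | Engineering | 50117 
4  | Engineering | 152803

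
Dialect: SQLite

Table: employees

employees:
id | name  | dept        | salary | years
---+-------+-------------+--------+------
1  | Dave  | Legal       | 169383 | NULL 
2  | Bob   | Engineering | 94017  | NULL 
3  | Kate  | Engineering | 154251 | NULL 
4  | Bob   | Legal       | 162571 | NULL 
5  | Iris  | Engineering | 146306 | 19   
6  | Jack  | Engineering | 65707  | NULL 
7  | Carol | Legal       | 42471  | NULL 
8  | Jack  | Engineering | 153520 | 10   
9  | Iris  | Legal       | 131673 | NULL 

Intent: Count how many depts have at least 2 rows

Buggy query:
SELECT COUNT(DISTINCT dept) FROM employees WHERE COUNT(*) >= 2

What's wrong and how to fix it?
Bug: WHERE filters individual rows, not groups, so a group-level COUNT is invalid there

Fix: Group first with HAVING COUNT(*) >= 2, then COUNT the resulting groups

Corrected query:
SELECT COUNT(*) FROM (SELECT dept FROM employees GROUP BY dept HAVING COUNT(*) >= 2)

Result:
COUNT(*)
--------
2       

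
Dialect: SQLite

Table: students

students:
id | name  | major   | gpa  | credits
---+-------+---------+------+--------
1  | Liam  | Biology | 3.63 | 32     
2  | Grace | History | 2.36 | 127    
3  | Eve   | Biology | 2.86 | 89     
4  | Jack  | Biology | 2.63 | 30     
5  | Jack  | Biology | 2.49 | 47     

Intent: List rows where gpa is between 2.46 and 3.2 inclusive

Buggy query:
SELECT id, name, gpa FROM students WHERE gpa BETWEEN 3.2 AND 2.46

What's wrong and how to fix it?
Bug: BETWEEN expects the lower bound first; with 3.2 AND 2.46 the range is empty

Fix: Swap the bounds so the smaller value comes first

Corrected query:
SELECT id, name, gpa FROM students WHERE gpa BETWEEN 2.46 AND 3.2

Result:
id | name | gpa 
---+------+-----
3  | Eve  | 2.86
4  | Jack | 2.63
5  | Jack | 2.49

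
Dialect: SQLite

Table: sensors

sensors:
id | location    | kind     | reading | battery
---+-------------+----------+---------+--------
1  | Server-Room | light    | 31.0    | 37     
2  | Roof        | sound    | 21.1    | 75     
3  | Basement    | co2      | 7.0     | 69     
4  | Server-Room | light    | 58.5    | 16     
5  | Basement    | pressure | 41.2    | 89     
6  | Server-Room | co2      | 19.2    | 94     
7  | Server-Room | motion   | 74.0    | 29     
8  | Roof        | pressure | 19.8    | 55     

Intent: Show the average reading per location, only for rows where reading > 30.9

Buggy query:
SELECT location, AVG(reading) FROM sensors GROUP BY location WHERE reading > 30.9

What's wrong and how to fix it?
Bug: Row-level WHERE must come before GROUP BY in the clause order

Fix: Place WHERE between FROM and GROUP BY

Corrected query:
SELECT location, AVG(reading) FROM sensors WHERE reading > 30.9 GROUP BY location

Result:
location    | AVG(reading)
------------+-------------
Basement    | 41.2        
Server-Room | 54.5        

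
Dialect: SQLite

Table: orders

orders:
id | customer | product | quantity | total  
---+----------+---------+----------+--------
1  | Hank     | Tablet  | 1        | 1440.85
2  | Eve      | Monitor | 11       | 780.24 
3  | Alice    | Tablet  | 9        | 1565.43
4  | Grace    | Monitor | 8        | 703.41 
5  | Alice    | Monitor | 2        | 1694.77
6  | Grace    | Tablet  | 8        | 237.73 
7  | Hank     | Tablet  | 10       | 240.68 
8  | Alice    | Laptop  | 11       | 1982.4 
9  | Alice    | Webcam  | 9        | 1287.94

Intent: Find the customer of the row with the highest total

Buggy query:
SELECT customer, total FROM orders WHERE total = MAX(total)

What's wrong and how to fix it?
Bug: MAX(total) is an aggregate and cannot be used directly in WHERE

Fix: Wrap MAX in a scalar subquery so WHERE compares against a single value

Corrected query:
SELECT customer, total FROM orders WHERE total = (SELECT MAX(total) FROM orders)

Result:
customer | total 
---------+-------
Alice    | 1982.4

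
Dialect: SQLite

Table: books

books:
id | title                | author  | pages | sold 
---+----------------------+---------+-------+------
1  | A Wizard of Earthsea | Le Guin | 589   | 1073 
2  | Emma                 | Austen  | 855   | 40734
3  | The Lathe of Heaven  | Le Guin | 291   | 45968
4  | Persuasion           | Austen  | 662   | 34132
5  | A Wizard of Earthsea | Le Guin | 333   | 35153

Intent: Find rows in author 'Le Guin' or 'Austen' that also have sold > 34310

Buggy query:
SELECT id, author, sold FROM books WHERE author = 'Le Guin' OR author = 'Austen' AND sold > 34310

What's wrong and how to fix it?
Bug: AND binds tighter than OR, so this parses as author = 'Le Guin' OR (author = 'Austen' AND sold > 34310)

Fix: Add parentheses around the OR so the AND applies to both alternatives

Corrected query:
SELECT id, author, sold FROM books WHERE (author = 'Le Guin' OR author = 'Austen') AND sold > 34310

Result:
id | author  | sold 
---+---------+------
2  | Austen  | 40734
3  | Le Guin | 45968
5  | Le Guin | 35153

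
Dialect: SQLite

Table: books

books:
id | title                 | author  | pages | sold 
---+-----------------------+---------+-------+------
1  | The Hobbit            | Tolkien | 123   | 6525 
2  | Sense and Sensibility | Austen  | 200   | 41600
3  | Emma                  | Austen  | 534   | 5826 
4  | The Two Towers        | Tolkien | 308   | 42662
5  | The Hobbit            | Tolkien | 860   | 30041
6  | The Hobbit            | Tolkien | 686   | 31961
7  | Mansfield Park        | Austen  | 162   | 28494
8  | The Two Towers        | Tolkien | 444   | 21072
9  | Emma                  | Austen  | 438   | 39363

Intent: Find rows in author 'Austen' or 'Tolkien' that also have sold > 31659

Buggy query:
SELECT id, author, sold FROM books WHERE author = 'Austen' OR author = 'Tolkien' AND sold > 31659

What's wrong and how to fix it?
Bug: Without parentheses, AND is evaluated before OR, so the sold filter only applies to the 'Tolkien' branch

Fix: Group the OR with parentheses (or use IN), then AND the threshold

Corrected query:
SELECT id, author, sold FROM books WHERE (author = 'Austen' OR author = 'Tolkien') AND sold > 31659

Result:
id | author  | sold 
---+---------+------
2  | Austen  | 41600
4  | Tolkien | 42662
6  | Tolkien | 31961
9  | Austen  | 39363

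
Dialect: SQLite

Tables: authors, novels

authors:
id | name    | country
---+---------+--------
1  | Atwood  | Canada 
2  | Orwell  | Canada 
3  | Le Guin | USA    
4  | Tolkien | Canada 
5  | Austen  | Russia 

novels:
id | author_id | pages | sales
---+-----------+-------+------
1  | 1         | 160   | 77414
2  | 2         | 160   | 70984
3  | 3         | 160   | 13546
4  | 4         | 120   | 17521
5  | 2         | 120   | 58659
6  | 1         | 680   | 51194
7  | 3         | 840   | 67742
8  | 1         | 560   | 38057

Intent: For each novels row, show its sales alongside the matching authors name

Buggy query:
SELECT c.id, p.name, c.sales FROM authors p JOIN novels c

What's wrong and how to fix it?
Bug: Missing join condition: each novels row is matched to all authors rows instead of just its own

Fix: Specify the join condition linking the foreign key to the parent id

Corrected query:
SELECT c.id, p.name, c.sales FROM authors p JOIN novels c ON c.author_id = p.id

Result:
id | name    | sales
---+---------+------
1  | Atwood  | 77414
2  | Orwell  | 70984
3  | Le Guin | 13546
4  | Tolkien | 17521
5  | Orwell  | 58659
6  | Atwood  | 51194
7  | Le Guin | 67742
8  | Atwood  | 38057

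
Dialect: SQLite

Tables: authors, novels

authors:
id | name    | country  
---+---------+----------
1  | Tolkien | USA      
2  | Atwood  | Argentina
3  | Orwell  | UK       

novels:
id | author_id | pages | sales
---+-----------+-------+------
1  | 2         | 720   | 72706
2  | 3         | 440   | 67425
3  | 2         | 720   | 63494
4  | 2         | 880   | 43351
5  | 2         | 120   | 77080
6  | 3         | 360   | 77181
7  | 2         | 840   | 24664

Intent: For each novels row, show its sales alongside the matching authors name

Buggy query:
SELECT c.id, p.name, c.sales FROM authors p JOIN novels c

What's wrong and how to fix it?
Bug: JOIN with no ON clause produces a cartesian product; every novels row pairs with every authors row

Fix: Add ON c.author_id = p.id to the JOIN

Corrected query:
SELECT c.id, p.name, c.sales FROM authors p JOIN novels c ON c.author_id = p.id

Result:
id | name   | sales
---+--------+------
1  | Atwood | 72706
2  | Orwell | 67425
3  | Atwood | 63494
4  | Atwood | 43351
5  | Atwood | 77080
6  | Orwell | 77181
7  | Atwood | 24664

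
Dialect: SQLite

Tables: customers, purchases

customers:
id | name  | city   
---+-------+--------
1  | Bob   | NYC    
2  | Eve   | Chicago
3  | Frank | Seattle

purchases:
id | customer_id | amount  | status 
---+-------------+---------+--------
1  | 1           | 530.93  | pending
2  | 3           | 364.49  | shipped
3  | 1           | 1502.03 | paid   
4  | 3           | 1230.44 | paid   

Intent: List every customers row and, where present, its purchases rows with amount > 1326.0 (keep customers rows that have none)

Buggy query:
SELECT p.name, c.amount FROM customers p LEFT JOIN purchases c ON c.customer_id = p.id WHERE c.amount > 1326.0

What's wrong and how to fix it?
Bug: A WHERE condition on the right-hand table after LEFT JOIN drops unmatched parents

Fix: Put 'c.amount > 1326.0' in the JOIN's ON clause instead of WHERE

Corrected query:
SELECT p.name, c.amount FROM customers p LEFT JOIN purchases c ON c.customer_id = p.id AND c.amount > 1326.0

Result:
name  | amount 
------+--------
Bob   | 1502.03
Eve   | NULL   
Frank | NULL   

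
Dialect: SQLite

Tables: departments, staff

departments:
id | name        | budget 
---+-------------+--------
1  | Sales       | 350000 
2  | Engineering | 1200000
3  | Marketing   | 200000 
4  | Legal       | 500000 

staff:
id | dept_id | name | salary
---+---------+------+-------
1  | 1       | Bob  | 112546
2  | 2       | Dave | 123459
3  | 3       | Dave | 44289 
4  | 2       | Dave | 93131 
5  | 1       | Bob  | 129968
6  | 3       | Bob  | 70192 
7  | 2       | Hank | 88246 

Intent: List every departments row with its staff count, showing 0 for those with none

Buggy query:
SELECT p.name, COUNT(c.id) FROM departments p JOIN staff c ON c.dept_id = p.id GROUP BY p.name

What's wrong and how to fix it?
Bug: INNER JOIN drops departments rows that have no matching staff rows

Fix: Switch to LEFT JOIN to retain unmatched parent rows

Corrected query:
SELECT p.name, COUNT(c.id) FROM departments p LEFT JOIN staff c ON c.dept_id = p.id GROUP BY p.name

Result:
name        | COUNT(c.id)
------------+------------
Engineering | 3          
Legal       | 0          
Marketing   | 2          
Sales       | 2          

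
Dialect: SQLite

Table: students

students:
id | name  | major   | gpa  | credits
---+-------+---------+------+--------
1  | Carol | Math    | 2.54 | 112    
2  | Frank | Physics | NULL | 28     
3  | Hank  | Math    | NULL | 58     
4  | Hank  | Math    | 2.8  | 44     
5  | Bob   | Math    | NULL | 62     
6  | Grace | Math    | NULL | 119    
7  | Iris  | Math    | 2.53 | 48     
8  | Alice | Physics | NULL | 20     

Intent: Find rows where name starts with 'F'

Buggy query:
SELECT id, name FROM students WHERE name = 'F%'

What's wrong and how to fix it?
Bug: '=' compares the literal string including the % character; pattern matching needs LIKE

Fix: Replace '=' with LIKE so 'F%' is treated as a pattern

Corrected query:
SELECT id, name FROM students WHERE name LIKE 'F%'

Result:
id | name 
---+------
2  | Frank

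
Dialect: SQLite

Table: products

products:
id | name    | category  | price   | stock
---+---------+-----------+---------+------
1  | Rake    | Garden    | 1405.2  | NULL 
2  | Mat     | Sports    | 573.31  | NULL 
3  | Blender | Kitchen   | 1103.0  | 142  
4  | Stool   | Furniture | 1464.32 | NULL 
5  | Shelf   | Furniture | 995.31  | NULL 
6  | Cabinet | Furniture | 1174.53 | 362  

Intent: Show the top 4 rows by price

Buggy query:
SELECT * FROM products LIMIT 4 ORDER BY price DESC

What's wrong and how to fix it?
Bug: ORDER BY cannot follow LIMIT; LIMIT is the final clause

Fix: Swap the clauses: ORDER BY first, then LIMIT

Corrected query:
SELECT * FROM products ORDER BY price DESC LIMIT 4

Result:
id | name    | category  | price   | stock
---+---------+-----------+---------+------
4  | Stool   | Furniture | 1464.32 | NULL 
1  | Rake    | Garden    | 1405.2  | NULL 
6  | Cabinet | Furniture | 1174.53 | 362  
3  | Blender | Kitchen   | 1103    | 142  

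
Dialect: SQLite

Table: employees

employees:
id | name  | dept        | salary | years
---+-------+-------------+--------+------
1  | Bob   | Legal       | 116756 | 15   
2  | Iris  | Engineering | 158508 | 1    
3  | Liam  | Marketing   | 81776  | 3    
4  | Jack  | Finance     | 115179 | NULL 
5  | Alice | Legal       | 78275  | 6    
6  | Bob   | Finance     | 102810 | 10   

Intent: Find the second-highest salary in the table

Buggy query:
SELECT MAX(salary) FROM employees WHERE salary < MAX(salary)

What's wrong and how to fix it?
Bug: MAX(salary) on the right of the comparison is an aggregate-in-WHERE error

Fix: Put the inner MAX in a scalar subquery

Corrected query:
SELECT MAX(salary) FROM employees WHERE salary < (SELECT MAX(salary) FROM employees)

Result:
MAX(salary)
-----------
116756     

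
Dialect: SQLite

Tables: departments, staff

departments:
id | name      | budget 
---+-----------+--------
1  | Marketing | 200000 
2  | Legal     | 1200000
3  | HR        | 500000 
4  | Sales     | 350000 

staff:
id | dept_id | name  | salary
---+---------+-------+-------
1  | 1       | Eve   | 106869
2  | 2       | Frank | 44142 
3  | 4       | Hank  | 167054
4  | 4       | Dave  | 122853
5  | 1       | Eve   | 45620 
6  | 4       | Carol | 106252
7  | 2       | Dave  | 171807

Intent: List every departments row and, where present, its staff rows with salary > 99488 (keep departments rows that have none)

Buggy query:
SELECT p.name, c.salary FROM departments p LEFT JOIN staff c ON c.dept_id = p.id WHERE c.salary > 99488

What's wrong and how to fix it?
Bug: Filtering c.salary in WHERE discards the NULL rows produced by LEFT JOIN, turning it into an inner join

Fix: Put 'c.salary > 99488' in the JOIN's ON clause instead of WHERE

Corrected query:
SELECT p.name, c.salary FROM departments p LEFT JOIN staff c ON c.dept_id = p.id AND c.salary > 99488

Result:
name      | salary
----------+-------
Marketing | 106869
Legal     | 171807
HR        | NULL  
Sales     | 106252
Sales     | 122853
Sales     | 167054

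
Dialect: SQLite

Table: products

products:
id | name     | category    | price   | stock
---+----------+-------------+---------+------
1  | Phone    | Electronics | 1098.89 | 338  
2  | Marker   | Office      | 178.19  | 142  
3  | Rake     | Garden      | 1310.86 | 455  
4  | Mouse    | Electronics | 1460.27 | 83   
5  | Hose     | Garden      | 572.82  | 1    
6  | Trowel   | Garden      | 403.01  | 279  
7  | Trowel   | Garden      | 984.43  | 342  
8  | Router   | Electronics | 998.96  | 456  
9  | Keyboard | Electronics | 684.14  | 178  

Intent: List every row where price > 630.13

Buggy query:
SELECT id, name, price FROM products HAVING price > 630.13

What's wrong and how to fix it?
Bug: HAVING filters the output of aggregation, but this query has no GROUP BY and no aggregate functions, so SQLite rejects it (HAVING clause on a non-aggregate query); the condition here is per row

Fix: Replace HAVING with WHERE since the condition applies to individual rows

Corrected query:
SELECT id, name, price FROM products WHERE price > 630.13

Result:
id | name     | price  
---+----------+--------
1  | Phone    | 1098.89
3  | Rake     | 1310.86
4  | Mouse    | 1460.27
7  | Trowel   | 984.43 
8  | Router   | 998.96 
9  | Keyboard | 684.14 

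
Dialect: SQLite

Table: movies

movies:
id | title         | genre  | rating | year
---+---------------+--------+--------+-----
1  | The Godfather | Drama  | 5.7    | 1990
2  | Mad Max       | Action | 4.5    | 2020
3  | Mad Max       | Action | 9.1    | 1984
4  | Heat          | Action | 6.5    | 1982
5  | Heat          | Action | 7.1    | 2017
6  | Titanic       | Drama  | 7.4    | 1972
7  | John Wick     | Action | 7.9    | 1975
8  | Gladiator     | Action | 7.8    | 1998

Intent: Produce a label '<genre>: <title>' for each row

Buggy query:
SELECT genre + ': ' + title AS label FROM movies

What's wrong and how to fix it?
Bug: '+' is numeric addition; on text columns SQLite converts them to 0 instead of concatenating

Fix: Replace + with || to concatenate text

Corrected query:
SELECT genre || ': ' || title AS label FROM movies

Result:
label               
--------------------
Drama: The Godfather
Action: Mad Max     
Action: Mad Max     
Action: Heat        
Action: Heat        
Drama: Titanic      
Action: John Wick   
Action: Gladiator   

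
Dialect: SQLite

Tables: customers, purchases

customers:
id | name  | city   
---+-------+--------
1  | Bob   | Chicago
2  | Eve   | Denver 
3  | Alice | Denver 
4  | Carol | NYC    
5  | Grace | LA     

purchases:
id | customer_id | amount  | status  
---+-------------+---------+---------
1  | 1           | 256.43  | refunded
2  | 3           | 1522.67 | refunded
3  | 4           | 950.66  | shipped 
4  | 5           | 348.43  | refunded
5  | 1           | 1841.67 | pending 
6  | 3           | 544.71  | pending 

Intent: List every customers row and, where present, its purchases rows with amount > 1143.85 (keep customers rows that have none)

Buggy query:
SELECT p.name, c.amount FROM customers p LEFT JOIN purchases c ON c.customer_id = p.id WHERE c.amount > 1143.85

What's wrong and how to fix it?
Bug: A WHERE condition on the right-hand table after LEFT JOIN drops unmatched parents

Fix: Put 'c.amount > 1143.85' in the JOIN's ON clause instead of WHERE

Corrected query:
SELECT p.name, c.amount FROM customers p LEFT JOIN purchases c ON c.customer_id = p.id AND c.amount > 1143.85

Result:
name  | amount 
------+--------
Bob   | 1841.67
Eve   | NULL   
Alice | 1522.67
Carol | NULL   
Grace | NULL   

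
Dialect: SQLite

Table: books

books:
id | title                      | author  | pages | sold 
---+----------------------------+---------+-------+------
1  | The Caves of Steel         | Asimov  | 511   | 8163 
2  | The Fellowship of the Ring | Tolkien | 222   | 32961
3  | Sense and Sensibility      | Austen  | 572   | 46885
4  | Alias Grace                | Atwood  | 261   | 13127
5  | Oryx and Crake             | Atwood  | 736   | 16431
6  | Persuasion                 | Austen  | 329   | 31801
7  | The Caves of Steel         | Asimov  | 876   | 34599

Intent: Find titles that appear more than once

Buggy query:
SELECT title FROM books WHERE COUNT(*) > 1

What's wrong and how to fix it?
Bug: WHERE can't reference COUNT(*); aggregates are computed after WHERE

Fix: Group first, then use HAVING for the count condition

Corrected query:
SELECT title FROM books GROUP BY title HAVING COUNT(*) > 1

Result:
title             
------------------
The Caves of Steel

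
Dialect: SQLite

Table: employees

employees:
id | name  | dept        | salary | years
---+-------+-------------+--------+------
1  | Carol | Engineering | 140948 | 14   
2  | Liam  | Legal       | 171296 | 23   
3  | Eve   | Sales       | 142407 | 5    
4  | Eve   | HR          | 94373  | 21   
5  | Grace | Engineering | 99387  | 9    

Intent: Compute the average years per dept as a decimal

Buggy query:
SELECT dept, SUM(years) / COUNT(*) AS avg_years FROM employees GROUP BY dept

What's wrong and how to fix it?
Bug: SUM(years) and COUNT(*) are both integers; the division truncates the fractional part

Fix: Multiply by 1.0 (or CAST to REAL) to force floating-point division

Corrected query:
SELECT dept, SUM(years) * 1.0 / COUNT(*) AS avg_years FROM employees GROUP BY dept

Result:
dept        | avg_years
------------+----------
Engineering | 11.5     
HR          | 21       
Legal       | 23       
Sales       | 5        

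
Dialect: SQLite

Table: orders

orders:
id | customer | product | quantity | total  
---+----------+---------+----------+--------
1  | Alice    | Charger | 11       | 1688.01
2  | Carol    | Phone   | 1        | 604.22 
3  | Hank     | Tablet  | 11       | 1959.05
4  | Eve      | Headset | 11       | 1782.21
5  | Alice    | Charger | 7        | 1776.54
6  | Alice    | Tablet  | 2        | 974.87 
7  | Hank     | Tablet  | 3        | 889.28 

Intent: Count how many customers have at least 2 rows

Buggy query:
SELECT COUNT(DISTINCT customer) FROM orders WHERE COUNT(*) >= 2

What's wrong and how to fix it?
Bug: COUNT(*) cannot appear in WHERE; the per-group count doesn't exist yet

Fix: Group first with HAVING COUNT(*) >= 2, then COUNT the resulting groups

Corrected query:
SELECT COUNT(*) FROM (SELECT customer FROM orders GROUP BY customer HAVING COUNT(*) >= 2)

Result:
COUNT(*)
--------
2       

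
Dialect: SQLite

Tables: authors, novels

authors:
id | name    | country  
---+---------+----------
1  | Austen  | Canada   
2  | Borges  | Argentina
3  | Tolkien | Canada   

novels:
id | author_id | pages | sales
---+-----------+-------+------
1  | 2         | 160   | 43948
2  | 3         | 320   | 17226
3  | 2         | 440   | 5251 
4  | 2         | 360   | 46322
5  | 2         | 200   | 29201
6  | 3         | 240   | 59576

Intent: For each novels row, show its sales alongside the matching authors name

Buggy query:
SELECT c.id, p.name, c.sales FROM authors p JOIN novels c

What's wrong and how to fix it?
Bug: Missing join condition: each novels row is matched to all authors rows instead of just its own

Fix: Specify the join condition linking the foreign key to the parent id

Corrected query:
SELECT c.id, p.name, c.sales FROM authors p JOIN novels c ON c.author_id = p.id

Result:
id | name    | sales
---+---------+------
1  | Borges  | 43948
2  | Tolkien | 17226
3  | Borges  | 5251 
4  | Borges  | 46322
5  | Borges  | 29201
6  | Tolkien | 59576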